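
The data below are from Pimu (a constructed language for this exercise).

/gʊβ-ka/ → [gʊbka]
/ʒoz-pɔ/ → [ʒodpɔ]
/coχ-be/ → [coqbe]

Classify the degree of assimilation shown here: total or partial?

The segment that alternates is /β/, which surfaces as [b] when adjacent to /k/.
The change fricative → stop matches the manner of the following /k/, identifying this as manner assimilation.
Place and voice are unchanged, so the assimilation is partial, not total.
The same holds elsewhere in the data: /z/ → [d] before /p/ (fricative → stop, matching a stop); /χ/ → [q] before /b/ (fricative → stop, matching a stop) — only manner changes, and always toward the following segment.

partial assimilation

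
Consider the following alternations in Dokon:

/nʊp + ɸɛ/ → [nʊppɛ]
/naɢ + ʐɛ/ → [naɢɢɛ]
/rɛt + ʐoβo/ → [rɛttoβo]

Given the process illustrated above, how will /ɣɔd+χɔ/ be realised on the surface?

[ɣɔddɔ]

The data show progressive total assimilation (/ɸ/ → [p] after /p/; /ʐ/ → [ɢ] after /ɢ/; /ʐ/ → [t] after /t/): in every case the target segment becomes identical to its preceding neighbour, copying more than a single feature.
/χ/ is the segment targeted by the rule; it sits immediately after /d/, so it assimilates completely and surfaces as [d].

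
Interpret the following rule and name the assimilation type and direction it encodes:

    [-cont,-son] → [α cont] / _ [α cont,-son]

regressive manner assimilation

The shared variable α links the value of [cont] on the target to that of the neighbouring obstruent. [cont] distinguishes stops from fricatives — a manner-of-articulation feature — so this is manner assimilation.
The conditioning segment sits to the right of the focus bar, meaning the trigger follows the segment that changes — regressive assimilation.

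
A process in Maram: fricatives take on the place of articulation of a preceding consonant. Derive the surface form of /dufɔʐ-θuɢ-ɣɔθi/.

[dufɔʐʂuɢʁɔθi]

The rule targets /θ/ (voiceless dental fricative), which sits after the trigger /ʐ/ (retroflex).
Changing only its place to retroflex gives [ʂ] — the voiceless retroflex fricative.
At the second juncture, /ɣ/ likewise becomes [ʁ] adjacent to /ɢ/.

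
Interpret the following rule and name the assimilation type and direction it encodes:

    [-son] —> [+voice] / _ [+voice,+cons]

The target ([-son], obstruents) acquires [+voice] next to a voiced consonant ([+voice,+cons]) — it takes on the voicing of its neighbour, so the feature that spreads is voicing.
Since the environment is written after the underscore, the trigger follows the target; the direction is regressive.

regressive voicing assimilation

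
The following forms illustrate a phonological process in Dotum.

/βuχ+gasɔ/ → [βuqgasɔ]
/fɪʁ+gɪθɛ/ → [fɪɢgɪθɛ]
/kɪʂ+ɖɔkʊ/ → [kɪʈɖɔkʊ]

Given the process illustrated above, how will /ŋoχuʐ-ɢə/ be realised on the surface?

[ŋoχuɖɢə]

The data show regressive manner assimilation: /χ/ → [q] before /g/; /ʁ/ → [ɢ] before /g/; /ʂ/ → [ʈ] before /ɖ/. In each pair only manner changes, matching the following consonant, while place and voice stay constant.
The rule targets /ʐ/ (voiced retroflex fricative), which sits before the trigger /ɢ/ (stop).
A voiced retroflex stop is [ɖ], so the surface segment is [ɖ].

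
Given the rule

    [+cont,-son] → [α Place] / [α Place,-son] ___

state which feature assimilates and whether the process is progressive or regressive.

The rule copies the place features (abbreviated [Place]) from the environment onto the target, so the assimilating feature is place.
Since the environment is written before the underscore, the trigger precedes the target; the direction is progressive.

progressive place assimilation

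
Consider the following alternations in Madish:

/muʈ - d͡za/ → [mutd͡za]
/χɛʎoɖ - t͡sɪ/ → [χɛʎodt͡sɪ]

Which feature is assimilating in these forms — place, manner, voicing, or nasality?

place

The segment that alternates is /ʈ/, which surfaces as [t] when adjacent to /d͡z/.
/ʈ/ is retroflex while /d͡z/ is alveolar; the output [t] is alveolar, matching the trigger — so the feature that spreads is place.
The same holds elsewhere in the data: /ɖ/ → [d] before /t͡s/ (retroflex → alveolar, matching alveolar) — only place changes, and always toward the following segment.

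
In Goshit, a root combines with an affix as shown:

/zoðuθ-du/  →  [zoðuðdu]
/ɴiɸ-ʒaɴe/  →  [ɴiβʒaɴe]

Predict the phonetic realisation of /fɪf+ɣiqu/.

The data show regressive voicing assimilation: /θ/ → [ð] before /d/; /ɸ/ → [β] before /ʒ/. In each pair only voicing changes, matching the following consonant, while place and manner stay constant.
The rule targets /f/ (voiceless labiodental fricative), which sits before the trigger /ɣ/ (voiced).
A voiced labiodental fricative is [v], so the surface segment is [v].

[fɪvɣiqu]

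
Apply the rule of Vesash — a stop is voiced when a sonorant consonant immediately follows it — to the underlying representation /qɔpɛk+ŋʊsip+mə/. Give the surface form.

/k/ is a voiceless velar stop. The following trigger /ŋ/ is voiced, so /k/ must become voiced as well.
A voiced velar stop is [g], so the surface segment is [g].
At the second juncture, /p/ likewise becomes [b] adjacent to /m/.

[qɔpɛgŋʊsibmə]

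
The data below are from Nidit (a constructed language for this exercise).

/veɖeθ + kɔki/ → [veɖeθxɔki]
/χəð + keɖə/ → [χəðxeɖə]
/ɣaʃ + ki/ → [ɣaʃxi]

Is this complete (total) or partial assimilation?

Underlying /k/ is realised as [x] next to /θ/; /θ/ itself does not change.
The change stop → fricative matches the manner of the preceding /θ/, identifying this as manner assimilation.
Place and voice are unchanged, so the assimilation is partial, not total.
The same holds elsewhere in the data: /k/ → [x] after /ð/ (stop → fricative, matching a fricative); /k/ → [x] after /ʃ/ (stop → fricative, matching a fricative) — only manner changes, and always toward the preceding segment.

partial assimilation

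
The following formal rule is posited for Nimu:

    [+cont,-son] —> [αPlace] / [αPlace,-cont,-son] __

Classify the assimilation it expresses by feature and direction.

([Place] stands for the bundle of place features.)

progressive place assimilation

The rule copies the place features (abbreviated [Place]) from the environment onto the target, so the assimilating feature is place.
The conditioning segment sits to the left of the focus bar, meaning the trigger precedes the segment that changes — progressive assimilation.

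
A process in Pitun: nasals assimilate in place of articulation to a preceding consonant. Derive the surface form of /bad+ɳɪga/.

[badnɪga]

The rule targets /ɳ/ (voiced retroflex nasal), which sits after the trigger /d/ (alveolar).
A voiced alveolar nasal is [n], so the surface segment is [n].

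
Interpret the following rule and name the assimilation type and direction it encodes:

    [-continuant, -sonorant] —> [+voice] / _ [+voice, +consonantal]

regressive voicing assimilation

The target ([-continuant, -sonorant], stops) acquires [+voice] next to a voiced consonant ([+voice, +consonantal]) — it takes on the voicing of its neighbour, so the feature that spreads is voicing.
Since the environment is written after the underscore, the trigger follows the target; the direction is regressive.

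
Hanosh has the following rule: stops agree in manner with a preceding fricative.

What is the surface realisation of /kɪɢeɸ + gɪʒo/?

The rule targets /g/ (voiced velar stop), which sits after the trigger /ɸ/ (fricative).
Changing only its manner to fricative gives [ɣ] — the voiced velar fricative.

[kɪɢeɸɣɪʒo]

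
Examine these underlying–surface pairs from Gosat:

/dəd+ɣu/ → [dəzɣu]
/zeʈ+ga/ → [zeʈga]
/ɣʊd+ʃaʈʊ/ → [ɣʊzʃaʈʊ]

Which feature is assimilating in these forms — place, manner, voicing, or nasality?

manner

Underlying /d/ is realised as [z] next to /ɣ/; /ɣ/ itself does not change.
The change stop → fricative matches the manner of the following /ɣ/, identifying this as manner assimilation.
Checking the remaining alternation: /d/ → [z] before /ʃ/ (stop → fricative, matching a fricative) — only manner changes, and always toward the following segment.
Nothing changes in [zeʈga]: there the adjacent consonants already agree in manner (/ʈ/ and /g/ are both stops), so this form is consistent with the same rule.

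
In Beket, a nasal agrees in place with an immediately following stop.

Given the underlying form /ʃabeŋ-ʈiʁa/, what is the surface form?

[ʃabeɳʈiʁa]

The rule targets /ŋ/ (voiced velar nasal), which sits before the trigger /ʈ/ (retroflex).
Changing only its place to retroflex gives [ɳ] — the voiced retroflex nasal.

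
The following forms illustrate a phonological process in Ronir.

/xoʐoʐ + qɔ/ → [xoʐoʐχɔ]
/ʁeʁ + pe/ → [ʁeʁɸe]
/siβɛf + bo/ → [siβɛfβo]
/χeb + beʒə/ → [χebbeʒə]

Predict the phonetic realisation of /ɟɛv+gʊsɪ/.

[ɟɛvɣʊsɪ]

The data show progressive manner assimilation: /q/ → [χ] after /ʐ/; /p/ → [ɸ] after /ʁ/; /b/ → [β] after /f/. In each pair only manner changes, matching the preceding consonant, while place and voice stay constant.
Nothing changes in [χebbeʒə]: there the adjacent consonants already agree in manner (/b/ and /b/ are both stops), so this form is consistent with the same rule.
The rule targets /g/ (voiced velar stop), which sits after the trigger /v/ (fricative).
A voiced velar fricative is [ɣ], so the surface segment is [ɣ].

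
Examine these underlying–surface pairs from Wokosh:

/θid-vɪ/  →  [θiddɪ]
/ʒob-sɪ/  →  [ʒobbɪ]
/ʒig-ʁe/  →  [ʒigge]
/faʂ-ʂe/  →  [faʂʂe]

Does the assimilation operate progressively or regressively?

progressive

Comparing underlying and surface forms, /v/ → [d] is the alternation; the neighbouring /d/ is constant.
The output [d] is identical to the trigger /d/ — every feature (place, manner, voicing) has been copied — so this is total assimilation.
The other forms behave the same way: /s/ → [b] after /b/; /ʁ/ → [g] after /g/ — in each case the output is a copy of the preceding consonant.
In [faʂʂe] the two consonants at the boundary are already identical (/ʂ/ + /ʂ/), so the rule applies vacuously and nothing changes.
Since the segment that changes follows the conditioning segment, the assimilation is progressive.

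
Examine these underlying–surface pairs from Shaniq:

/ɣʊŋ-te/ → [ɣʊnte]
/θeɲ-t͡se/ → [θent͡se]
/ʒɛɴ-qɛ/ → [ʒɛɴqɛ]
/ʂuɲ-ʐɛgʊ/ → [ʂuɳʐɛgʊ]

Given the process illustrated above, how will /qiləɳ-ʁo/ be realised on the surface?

[qiləɴʁo]

The data show regressive place assimilation: /ŋ/ → [n] before /t/; /ɲ/ → [n] before /t͡s/; /ɲ/ → [ɳ] before /ʐ/. In each pair only place changes, matching the following consonant, while manner and voice stay constant.
Nothing changes in [ʒɛɴqɛ]: there the adjacent consonants already agree in place (/ɴ/ and /q/ are both uvular), so this form is consistent with the same rule.
The rule targets /ɳ/ (voiced retroflex nasal), which sits before the trigger /ʁ/ (uvular).
A voiced uvular nasal is [ɴ], so the surface segment is [ɴ].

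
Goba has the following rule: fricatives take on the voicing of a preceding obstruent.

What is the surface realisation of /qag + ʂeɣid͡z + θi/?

/ʂ/ is a voiceless retroflex fricative. The preceding trigger /g/ is voiced, so /ʂ/ must become voiced as well.
Changing only its voicing to voiced gives [ʐ] — the voiced retroflex fricative.
At the second juncture, /θ/ likewise becomes [ð] adjacent to /d͡z/.

[qagʐeɣid͡zði]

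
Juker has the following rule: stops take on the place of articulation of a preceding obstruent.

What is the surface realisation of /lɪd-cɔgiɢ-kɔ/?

[lɪdtɔgiɢqɔ]

/c/ is a voiceless palatal stop. The preceding trigger /d/ is alveolar, so /c/ must become alveolar as well.
The voiceless alveolar stop is [t], so /c/ → [t].
At the second juncture, /k/ likewise becomes [q] adjacent to /ɢ/.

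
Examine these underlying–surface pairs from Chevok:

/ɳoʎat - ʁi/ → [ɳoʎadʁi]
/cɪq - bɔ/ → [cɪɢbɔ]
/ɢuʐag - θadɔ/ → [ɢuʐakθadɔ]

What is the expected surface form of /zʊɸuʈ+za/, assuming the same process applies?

The data show regressive voicing assimilation: /t/ → [d] before /ʁ/; /q/ → [ɢ] before /b/; /g/ → [k] before /θ/. In each pair only voicing changes, matching the following consonant, while place and manner stay constant.
/ʈ/ is a voiceless retroflex stop. The following trigger /z/ is voiced, so /ʈ/ must become voiced as well.
Changing only its voicing to voiced gives [ɖ] — the voiced retroflex stop.

[zʊɸuɖza]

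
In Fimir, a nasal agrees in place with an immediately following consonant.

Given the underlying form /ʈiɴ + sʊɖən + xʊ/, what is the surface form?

[ʈinsʊɖəŋxʊ]

/ɴ/ is a voiced uvular nasal. The following trigger /s/ is alveolar, so /ɴ/ must become alveolar as well.
A voiced alveolar nasal is [n], so the surface segment is [n].
The same rule applies at the second boundary: /n/ → [ŋ] next to /x/.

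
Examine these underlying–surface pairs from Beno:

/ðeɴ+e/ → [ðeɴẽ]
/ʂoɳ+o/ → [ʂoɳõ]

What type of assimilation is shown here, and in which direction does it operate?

The vowel /e/ surfaces as nasalised [ẽ] next to the preceding nasal /ɴ/ — it has acquired the [+nasal] feature of its neighbour.
Likewise in the remaining data: /o/ → [õ] after /ɳ/ — each time a vowel is nasalised next to a preceding nasal.
Because the conditioning nasal is to the left of the vowel that changes, the process is progressive (perseverative).

progressive nasality assimilation (vowel nasalisation)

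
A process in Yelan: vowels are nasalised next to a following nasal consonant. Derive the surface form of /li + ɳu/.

[lĩɳu]

The vowel /i/ is adjacent to the following nasal /ɳ/, so it acquires [+nasal] and surfaces as [ĩ].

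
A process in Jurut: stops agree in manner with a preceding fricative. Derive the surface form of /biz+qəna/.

[bizχəna]

The rule targets /q/ (voiceless uvular stop), which sits after the trigger /z/ (fricative).
The voiceless uvular fricative is [χ], so /q/ → [χ].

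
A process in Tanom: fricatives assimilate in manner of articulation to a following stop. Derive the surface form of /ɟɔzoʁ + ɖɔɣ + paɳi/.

[ɟɔzoɢɖɔgpaɳi]

The rule targets /ʁ/ (voiced uvular fricative), which sits before the trigger /ɖ/ (stop).
Changing only its manner to stop gives [ɢ] — the voiced uvular stop.
At the second juncture, /ɣ/ likewise becomes [g] adjacent to /p/.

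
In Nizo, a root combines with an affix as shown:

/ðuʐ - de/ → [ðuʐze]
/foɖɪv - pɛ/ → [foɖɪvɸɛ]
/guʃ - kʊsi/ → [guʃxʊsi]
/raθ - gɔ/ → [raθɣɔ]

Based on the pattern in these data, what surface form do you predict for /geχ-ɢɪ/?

[geχʁɪ]

The data show progressive manner assimilation: /d/ → [z] after /ʐ/; /p/ → [ɸ] after /v/; /k/ → [x] after /ʃ/; /g/ → [ɣ] after /θ/. In each pair only manner changes, matching the preceding consonant, while place and voice stay constant.
/ɢ/ is a voiced uvular stop. The preceding trigger /χ/ is a fricative, so /ɢ/ must become a fricative as well.
A voiced uvular fricative is [ʁ], so the surface segment is [ʁ].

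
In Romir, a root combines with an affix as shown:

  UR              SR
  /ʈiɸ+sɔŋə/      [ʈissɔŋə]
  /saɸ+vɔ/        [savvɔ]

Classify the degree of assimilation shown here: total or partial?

total assimilation

Comparing underlying and surface forms, /ɸ/ → [v] is the alternation; the neighbouring /v/ is constant.
The output [v] is identical to the trigger /v/ — every feature (place, manner, voicing) has been copied — so this is total assimilation.
The other form behaves the same way: /ɸ/ → [s] before /s/ — in each case the output is a copy of the following consonant.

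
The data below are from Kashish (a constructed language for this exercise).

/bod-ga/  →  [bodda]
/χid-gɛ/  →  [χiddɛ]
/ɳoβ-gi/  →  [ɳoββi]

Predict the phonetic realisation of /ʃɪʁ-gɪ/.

The data show progressive total assimilation (/g/ → [d] after /d/; /g/ → [β] after /β/): in every case the target segment becomes identical to its preceding neighbour, copying more than a single feature.
/g/ is the segment targeted by the rule; it sits immediately after /ʁ/, so it assimilates completely and surfaces as [ʁ].

[ʃɪʁʁɪ]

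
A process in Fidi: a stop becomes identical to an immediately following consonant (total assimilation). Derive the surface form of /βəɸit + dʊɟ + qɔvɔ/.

/t/ is the segment targeted by the rule; it sits immediately before /d/, so it assimilates completely and surfaces as [d].
The same rule applies at the second boundary: /ɟ/ → [q] next to /q/.

[βəɸiddʊqqɔvɔ]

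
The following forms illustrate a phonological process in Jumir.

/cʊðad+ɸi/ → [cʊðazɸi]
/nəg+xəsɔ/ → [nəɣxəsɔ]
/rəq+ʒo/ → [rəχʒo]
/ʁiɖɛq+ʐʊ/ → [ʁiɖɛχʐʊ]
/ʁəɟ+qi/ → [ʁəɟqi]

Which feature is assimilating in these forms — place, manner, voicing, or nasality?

Comparing underlying and surface forms, /d/ → [z] is the alternation; the neighbouring /ɸ/ is constant.
/d/ is a stop while /ɸ/ is a fricative; the output [z] is a fricative, matching the trigger — so the feature that spreads is manner.
The same holds elsewhere in the data: /g/ → [ɣ] before /x/ (stop → fricative, matching a fricative); /q/ → [χ] before /ʒ/ (stop → fricative, matching a fricative); /q/ → [χ] before /ʐ/ (stop → fricative, matching a fricative) — only manner changes, and always toward the following segment.
No alternation appears in [ʁəɟqi]: there the adjacent consonants already agree in manner (/ɟ/ and /q/ are both stops), so this form is consistent with the same rule.

manner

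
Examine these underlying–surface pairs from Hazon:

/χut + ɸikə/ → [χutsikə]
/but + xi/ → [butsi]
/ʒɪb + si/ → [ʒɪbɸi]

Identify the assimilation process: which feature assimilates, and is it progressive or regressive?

progressive place assimilation

Comparing underlying and surface forms, /ɸ/ → [s] is the alternation; the neighbouring /t/ is constant.
The change bilabial → alveolar matches the place of the preceding /t/, identifying this as place assimilation.
Manner and voice are unchanged, so the assimilation is partial, not total.
The same holds elsewhere in the data: /x/ → [s] after /t/ (velar → alveolar, matching alveolar); /s/ → [ɸ] after /b/ (alveolar → bilabial, matching bilabial) — only place changes, and always toward the preceding segment.
The trigger is the preceding segment, so the direction is progressive (perseverative).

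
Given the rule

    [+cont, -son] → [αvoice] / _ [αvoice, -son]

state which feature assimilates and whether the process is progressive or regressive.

regressive voicing assimilation

The shared variable α links the value of [voice] on the target to the same value on the neighbouring segment, so voicing is the feature that assimilates.
The conditioning segment sits to the right of the focus bar, meaning the trigger follows the segment that changes — regressive assimilation.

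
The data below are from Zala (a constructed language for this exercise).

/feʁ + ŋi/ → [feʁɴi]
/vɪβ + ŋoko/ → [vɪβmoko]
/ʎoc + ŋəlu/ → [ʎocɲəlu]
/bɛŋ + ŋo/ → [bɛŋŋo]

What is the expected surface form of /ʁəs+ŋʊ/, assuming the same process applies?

[ʁəsnʊ]

The data show progressive place assimilation: /ŋ/ → [ɴ] after /ʁ/; /ŋ/ → [m] after /β/; /ŋ/ → [ɲ] after /c/. In each pair only place changes, matching the preceding consonant, while manner and voice stay constant.
No alternation appears in [bɛŋŋo]: there the adjacent consonants already agree in place (/ŋ/ and /ŋ/ are both velar), so this form is consistent with the same rule.
/ŋ/ is a voiced velar nasal. The preceding trigger /s/ is alveolar, so /ŋ/ must become alveolar as well.
A voiced alveolar nasal is [n], so the surface segment is [n].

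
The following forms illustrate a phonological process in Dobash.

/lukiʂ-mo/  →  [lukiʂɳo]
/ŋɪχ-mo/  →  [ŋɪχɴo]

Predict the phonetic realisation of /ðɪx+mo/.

The data show progressive place assimilation: /m/ → [ɳ] after /ʂ/; /m/ → [ɴ] after /χ/. In each pair only place changes, matching the preceding consonant, while manner and voice stay constant.
The rule targets /m/ (voiced bilabial nasal), which sits after the trigger /x/ (velar).
A voiced velar nasal is [ŋ], so the surface segment is [ŋ].

[ðɪxŋo]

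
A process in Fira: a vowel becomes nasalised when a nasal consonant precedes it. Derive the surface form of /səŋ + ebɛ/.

[səŋẽbɛ]

/e/ sits next to the nasal /ŋ/ and is therefore nasalised to [ẽ].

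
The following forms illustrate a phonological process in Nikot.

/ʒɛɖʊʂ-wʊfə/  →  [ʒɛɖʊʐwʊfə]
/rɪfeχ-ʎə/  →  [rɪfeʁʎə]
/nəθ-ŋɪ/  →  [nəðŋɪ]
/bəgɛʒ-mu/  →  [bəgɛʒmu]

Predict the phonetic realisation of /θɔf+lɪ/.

[θɔvlɪ]

The data show regressive voicing assimilation: /ʂ/ → [ʐ] before /w/; /χ/ → [ʁ] before /ʎ/; /θ/ → [ð] before /ŋ/. In each pair only voicing changes, matching the following consonant, while place and manner stay constant.
Nothing changes in [bəgɛʒmu]: there the adjacent consonants already agree in voicing (/ʒ/ and /m/ are both voiced), so this form is consistent with the same rule.
/f/ is a voiceless labiodental fricative. The following trigger /l/ is voiced, so /f/ must become voiced as well.
The voiced labiodental fricative is [v], so /f/ → [v].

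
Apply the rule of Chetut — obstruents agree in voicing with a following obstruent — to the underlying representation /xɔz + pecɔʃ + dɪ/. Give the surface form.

The rule targets /z/ (voiced alveolar fricative), which sits before the trigger /p/ (voiceless).
The voiceless alveolar fricative is [s], so /z/ → [s].
At the second juncture, /ʃ/ likewise becomes [ʒ] adjacent to /d/.

[xɔspecɔʒdɪ]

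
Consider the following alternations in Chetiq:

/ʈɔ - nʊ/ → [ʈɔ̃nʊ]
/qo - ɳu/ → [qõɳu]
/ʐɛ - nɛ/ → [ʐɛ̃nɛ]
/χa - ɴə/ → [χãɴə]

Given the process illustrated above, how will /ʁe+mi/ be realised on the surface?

[ʁẽmi]

The data show regressive nasality assimilation (vowel nasalisation): /ɔ/ → [ɔ̃] before /n/; /o/ → [õ] before /ɳ/; /ɛ/ → [ɛ̃] before /n/; /a/ → [ã] before /ɴ/ — a vowel is nasalised by an immediately following nasal consonant.
/e/ sits next to the nasal /m/ and is therefore nasalised to [ẽ].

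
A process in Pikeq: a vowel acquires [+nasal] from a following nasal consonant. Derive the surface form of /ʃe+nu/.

[ʃẽnu]

The vowel /e/ is adjacent to the following nasal /n/, so it acquires [+nasal] and surfaces as [ẽ].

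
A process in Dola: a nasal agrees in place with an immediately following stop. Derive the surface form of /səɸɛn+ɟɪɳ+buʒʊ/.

[səɸɛɲɟɪmbuʒʊ]

/n/ is a voiced alveolar nasal. The following trigger /ɟ/ is palatal, so /n/ must become palatal as well.
Changing only its place to palatal gives [ɲ] — the voiced palatal nasal.
The same rule applies at the second boundary: /ɳ/ → [m] next to /b/.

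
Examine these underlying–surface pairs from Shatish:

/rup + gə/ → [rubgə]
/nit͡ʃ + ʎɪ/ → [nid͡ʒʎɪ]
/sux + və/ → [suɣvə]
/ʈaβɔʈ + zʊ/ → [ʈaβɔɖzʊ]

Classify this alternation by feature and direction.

regressive voicing assimilation

Comparing underlying and surface forms, /p/ → [b] is the alternation; the neighbouring /g/ is constant.
/p/ is voiceless while /g/ is voiced; the output [b] is voiced, matching the trigger — so the feature that spreads is voicing.
Place and manner are unchanged, so the assimilation is partial, not total.
The other alternating forms pattern the same way: /t͡ʃ/ → [d͡ʒ] before /ʎ/ (voiceless → voiced, matching voiced); /x/ → [ɣ] before /v/ (voiceless → voiced, matching voiced); /ʈ/ → [ɖ] before /z/ (voiceless → voiced, matching voiced) — only voicing changes, and always toward the following segment.
The trigger is the following segment, so the direction is regressive (anticipatory).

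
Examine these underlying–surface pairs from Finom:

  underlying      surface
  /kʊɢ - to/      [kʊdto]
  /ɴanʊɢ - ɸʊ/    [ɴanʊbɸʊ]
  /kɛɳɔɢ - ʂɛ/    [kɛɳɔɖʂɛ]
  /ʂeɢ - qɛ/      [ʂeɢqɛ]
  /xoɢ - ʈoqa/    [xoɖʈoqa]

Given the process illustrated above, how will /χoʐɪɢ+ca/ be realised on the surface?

The data show regressive place assimilation: /ɢ/ → [d] before /t/; /ɢ/ → [b] before /ɸ/; /ɢ/ → [ɖ] before /ʂ/; /ɢ/ → [ɖ] before /ʈ/. In each pair only place changes, matching the following consonant, while manner and voice stay constant.
Nothing changes in [ʂeɢqɛ]: there the adjacent consonants already agree in place (/ɢ/ and /q/ are both uvular), so this form is consistent with the same rule.
The rule targets /ɢ/ (voiced uvular stop), which sits before the trigger /c/ (palatal).
The voiced palatal stop is [ɟ], so /ɢ/ → [ɟ].

[χoʐɪɟca]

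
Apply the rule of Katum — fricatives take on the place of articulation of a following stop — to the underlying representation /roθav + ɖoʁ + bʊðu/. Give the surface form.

/v/ is a voiced labiodental fricative. The following trigger /ɖ/ is retroflex, so /v/ must become retroflex as well.
The voiced retroflex fricative is [ʐ], so /v/ → [ʐ].
At the second juncture, /ʁ/ likewise becomes [β] adjacent to /b/.

[roθaʐɖoβbʊðu]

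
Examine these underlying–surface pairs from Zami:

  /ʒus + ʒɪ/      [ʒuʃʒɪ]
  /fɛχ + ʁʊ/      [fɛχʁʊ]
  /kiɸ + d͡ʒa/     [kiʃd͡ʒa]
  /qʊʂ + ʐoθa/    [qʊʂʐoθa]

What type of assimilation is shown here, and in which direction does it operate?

regressive place assimilation

The segment that alternates is /s/, which surfaces as [ʃ] when adjacent to /ʒ/.
/s/ is alveolar while /ʒ/ is postalveolar; the output [ʃ] is postalveolar, matching the trigger — so the feature that spreads is place.
Manner and voice are unchanged, so the assimilation is partial, not total.
Checking the remaining alternation: /ɸ/ → [ʃ] before /d͡ʒ/ (bilabial → postalveolar, matching postalveolar) — only place changes, and always toward the following segment.
No alternation appears in [fɛχʁʊ], [qʊʂʐoθa]: there the adjacent consonants already agree in place (/χ/ and /ʁ/ are both uvular; /ʂ/ and /ʐ/ are both retroflex), so these forms are consistent with the same rule.
The trigger is the following segment, so the direction is regressive (anticipatory).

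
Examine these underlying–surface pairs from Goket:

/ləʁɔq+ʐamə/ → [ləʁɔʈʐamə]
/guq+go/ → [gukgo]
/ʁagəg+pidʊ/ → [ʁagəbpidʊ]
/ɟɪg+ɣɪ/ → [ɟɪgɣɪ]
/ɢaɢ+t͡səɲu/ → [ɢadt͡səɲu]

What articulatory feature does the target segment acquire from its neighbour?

place

Comparing underlying and surface forms, /q/ → [ʈ] is the alternation; the neighbouring /ʐ/ is constant.
/q/ is uvular while /ʐ/ is retroflex; the output [ʈ] is retroflex, matching the trigger — so the feature that spreads is place.
The same holds elsewhere in the data: /q/ → [k] before /g/ (uvular → velar, matching velar); /g/ → [b] before /p/ (velar → bilabial, matching bilabial); /ɢ/ → [d] before /t͡s/ (uvular → alveolar, matching alveolar) — only place changes, and always toward the following segment.
No alternation appears in [ɟɪgɣɪ]: there the adjacent consonants already agree in place (/g/ and /ɣ/ are both velar), so this form is consistent with the same rule.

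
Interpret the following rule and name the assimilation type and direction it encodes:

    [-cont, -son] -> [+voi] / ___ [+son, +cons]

regressive voicing assimilation

The target ([-cont, -son], stops) acquires [+voi] next to a sonorant consonant ([+son, +cons]) — it takes on the voicing of its neighbour, so the feature that spreads is voicing.
Since the environment is written after the underscore, the trigger follows the target; the direction is regressive.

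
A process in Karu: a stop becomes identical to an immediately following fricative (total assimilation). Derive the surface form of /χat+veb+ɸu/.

/t/ is the segment targeted by the rule; it sits immediately before /v/, so it assimilates completely and surfaces as [v].
The same rule applies at the second boundary: /b/ → [ɸ] next to /ɸ/.

[χavveɸɸu]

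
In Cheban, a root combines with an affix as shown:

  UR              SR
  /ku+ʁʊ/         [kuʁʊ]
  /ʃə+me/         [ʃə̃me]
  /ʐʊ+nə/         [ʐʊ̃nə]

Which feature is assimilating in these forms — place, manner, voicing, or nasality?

nasality

The vowel /ə/ surfaces as nasalised [ə̃] next to the following nasal /m/ — it has acquired the [+nasal] feature of its neighbour.
Likewise in the remaining data: /ʊ/ → [ʊ̃] before /n/ — each time a vowel is nasalised next to a following nasal.
No change occurs in [kuʁʊ] because the vowel at the boundary is adjacent to an oral consonant, not a nasal (/u/ next to /ʁ/).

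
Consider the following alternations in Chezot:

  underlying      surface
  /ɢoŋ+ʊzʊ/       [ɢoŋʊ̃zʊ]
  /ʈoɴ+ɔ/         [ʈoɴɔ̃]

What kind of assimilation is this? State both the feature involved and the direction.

progressive nasality assimilation (vowel nasalisation)

The vowel /ʊ/ surfaces as nasalised [ʊ̃] next to the preceding nasal /ŋ/ — it has acquired the [+nasal] feature of its neighbour.
The other form shows the same pattern: /ɔ/ → [ɔ̃] after /ɴ/ — each time a vowel is nasalised next to a preceding nasal.
Because the conditioning nasal is to the left of the vowel that changes, the process is progressive (perseverative).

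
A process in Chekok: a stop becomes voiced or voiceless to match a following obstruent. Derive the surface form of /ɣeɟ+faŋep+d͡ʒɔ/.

[ɣecfaŋebd͡ʒɔ]

/ɟ/ is a voiced palatal stop. The following trigger /f/ is voiceless, so /ɟ/ must become voiceless as well.
Changing only its voicing to voiceless gives [c] — the voiceless palatal stop.
The same rule applies at the second boundary: /p/ → [b] next to /d͡ʒ/.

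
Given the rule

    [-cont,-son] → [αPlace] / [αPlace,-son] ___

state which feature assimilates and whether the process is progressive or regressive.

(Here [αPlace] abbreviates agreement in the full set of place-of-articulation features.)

The rule copies the place features (abbreviated [Place]) from the environment onto the target, so the assimilating feature is place.
Since the environment is written before the underscore, the trigger precedes the target; the direction is progressive.

progressive place assimilation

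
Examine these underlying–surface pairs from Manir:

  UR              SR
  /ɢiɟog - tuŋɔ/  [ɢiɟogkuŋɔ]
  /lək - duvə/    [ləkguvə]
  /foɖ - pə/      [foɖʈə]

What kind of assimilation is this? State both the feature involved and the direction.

progressive place assimilation

Comparing underlying and surface forms, /t/ → [k] is the alternation; the neighbouring /g/ is constant.
/t/ is alveolar while /g/ is velar; the output [k] is velar, matching the trigger — so the feature that spreads is place.
Manner and voice are unchanged, so the assimilation is partial, not total.
The other alternating forms pattern the same way: /d/ → [g] after /k/ (alveolar → velar, matching velar); /p/ → [ʈ] after /ɖ/ (bilabial → retroflex, matching retroflex) — only place changes, and always toward the preceding segment.
The trigger is the preceding segment, so the direction is progressive (perseverative).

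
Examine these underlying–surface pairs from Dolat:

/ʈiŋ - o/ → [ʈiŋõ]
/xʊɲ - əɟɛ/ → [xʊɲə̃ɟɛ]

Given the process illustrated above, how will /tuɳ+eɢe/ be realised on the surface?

[tuɳẽɢe]

The data show progressive nasality assimilation (vowel nasalisation): /o/ → [õ] after /ŋ/; /ə/ → [ə̃] after /ɲ/ — a vowel is nasalised by an immediately preceding nasal consonant.
/e/ sits next to the nasal /ɳ/ and is therefore nasalised to [ẽ].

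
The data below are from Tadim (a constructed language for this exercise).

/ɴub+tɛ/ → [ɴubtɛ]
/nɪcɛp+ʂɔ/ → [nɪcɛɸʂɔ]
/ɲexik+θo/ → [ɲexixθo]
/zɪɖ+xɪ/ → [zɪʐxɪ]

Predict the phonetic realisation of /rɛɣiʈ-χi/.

The data show regressive manner assimilation: /p/ → [ɸ] before /ʂ/; /k/ → [x] before /θ/; /ɖ/ → [ʐ] before /x/. In each pair only manner changes, matching the following consonant, while place and voice stay constant.
No alternation appears in [ɴubtɛ]: there the adjacent consonants already agree in manner (/b/ and /t/ are both stops), so this form is consistent with the same rule.
The rule targets /ʈ/ (voiceless retroflex stop), which sits before the trigger /χ/ (fricative).
A voiceless retroflex fricative is [ʂ], so the surface segment is [ʂ].

[rɛɣiʂχi]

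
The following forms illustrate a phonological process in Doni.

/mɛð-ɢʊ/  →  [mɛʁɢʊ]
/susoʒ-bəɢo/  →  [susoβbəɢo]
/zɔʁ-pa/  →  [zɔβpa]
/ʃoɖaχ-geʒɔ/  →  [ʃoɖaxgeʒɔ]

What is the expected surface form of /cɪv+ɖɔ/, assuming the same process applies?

[cɪʐɖɔ]

The data show regressive place assimilation: /ð/ → [ʁ] before /ɢ/; /ʒ/ → [β] before /b/; /ʁ/ → [β] before /p/; /χ/ → [x] before /g/. In each pair only place changes, matching the following consonant, while manner and voice stay constant.
The rule targets /v/ (voiced labiodental fricative), which sits before the trigger /ɖ/ (retroflex).
The voiced retroflex fricative is [ʐ], so /v/ → [ʐ].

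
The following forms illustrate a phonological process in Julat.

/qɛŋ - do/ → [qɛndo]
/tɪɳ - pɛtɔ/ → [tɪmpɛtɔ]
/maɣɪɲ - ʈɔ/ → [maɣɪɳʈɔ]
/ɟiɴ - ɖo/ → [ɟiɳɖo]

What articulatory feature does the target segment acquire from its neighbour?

place

Underlying /ŋ/ is realised as [n] next to /d/; /d/ itself does not change.
The change velar → alveolar matches the place of the following /d/, identifying this as place assimilation.
The other alternating forms pattern the same way: /ɳ/ → [m] before /p/ (retroflex → bilabial, matching bilabial); /ɲ/ → [ɳ] before /ʈ/ (palatal → retroflex, matching retroflex); /ɴ/ → [ɳ] before /ɖ/ (uvular → retroflex, matching retroflex) — only place changes, and always toward the following segment.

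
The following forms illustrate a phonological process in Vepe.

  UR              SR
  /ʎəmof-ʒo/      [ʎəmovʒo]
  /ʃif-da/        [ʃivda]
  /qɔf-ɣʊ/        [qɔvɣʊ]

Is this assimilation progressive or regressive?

regressive

Comparing underlying and surface forms, /f/ → [v] is the alternation; the neighbouring /ʒ/ is constant.
The change voiceless → voiced matches the voicing of the following /ʒ/, identifying this as voicing assimilation.
The other alternating forms pattern the same way: /f/ → [v] before /d/ (voiceless → voiced, matching voiced); /f/ → [v] before /ɣ/ (voiceless → voiced, matching voiced) — only voicing changes, and always toward the following segment.
Since the segment that changes precedes the conditioning segment, the assimilation is regressive.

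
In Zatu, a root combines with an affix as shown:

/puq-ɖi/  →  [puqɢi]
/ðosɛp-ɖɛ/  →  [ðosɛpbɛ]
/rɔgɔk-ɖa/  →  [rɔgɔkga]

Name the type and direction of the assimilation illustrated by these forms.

Underlying /ɖ/ is realised as [ɢ] next to /q/; /q/ itself does not change.
/ɖ/ is retroflex while /q/ is uvular; the output [ɢ] is uvular, matching the trigger — so the feature that spreads is place.
Manner and voice are unchanged, so the assimilation is partial, not total.
Checking the remaining alternations: /ɖ/ → [b] after /p/ (retroflex → bilabial, matching bilabial); /ɖ/ → [g] after /k/ (retroflex → velar, matching velar) — only place changes, and always toward the preceding segment.
The trigger is the preceding segment, so the direction is progressive (perseverative).

progressive place assimilation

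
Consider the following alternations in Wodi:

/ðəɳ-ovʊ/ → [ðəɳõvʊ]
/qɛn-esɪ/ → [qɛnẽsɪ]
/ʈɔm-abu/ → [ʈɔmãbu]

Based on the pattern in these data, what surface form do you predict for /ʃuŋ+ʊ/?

[ʃuŋʊ̃]

The data show progressive nasality assimilation (vowel nasalisation): /o/ → [õ] after /ɳ/; /e/ → [ẽ] after /n/; /a/ → [ã] after /m/ — a vowel is nasalised by an immediately preceding nasal consonant.
/ʊ/ sits next to the nasal /ŋ/ and is therefore nasalised to [ʊ̃].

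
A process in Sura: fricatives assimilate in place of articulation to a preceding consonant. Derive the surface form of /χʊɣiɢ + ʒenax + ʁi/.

The rule targets /ʒ/ (voiced postalveolar fricative), which sits after the trigger /ɢ/ (uvular).
A voiced uvular fricative is [ʁ], so the surface segment is [ʁ].
At the second juncture, /ʁ/ likewise becomes [ɣ] adjacent to /x/.

[χʊɣiɢʁenaxɣi]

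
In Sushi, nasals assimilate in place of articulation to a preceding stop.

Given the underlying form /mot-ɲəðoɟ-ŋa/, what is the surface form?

/ɲ/ is a voiced palatal nasal. The preceding trigger /t/ is alveolar, so /ɲ/ must become alveolar as well.
A voiced alveolar nasal is [n], so the surface segment is [n].
At the second juncture, /ŋ/ likewise becomes [ɲ] adjacent to /ɟ/.

[motnəðoɟɲa]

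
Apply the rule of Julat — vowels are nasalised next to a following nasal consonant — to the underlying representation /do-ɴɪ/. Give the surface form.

[dõɴɪ]

The vowel /o/ is adjacent to the following nasal /ɴ/, so it acquires [+nasal] and surfaces as [õ].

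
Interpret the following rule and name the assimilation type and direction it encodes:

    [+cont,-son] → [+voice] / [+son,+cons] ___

progressive voicing assimilation

The structural change is [+voice], and the conditioning segment [+son,+cons] (a sonorant consonant) is itself voiced, so the target comes to share the voicing of its neighbour — voicing assimilation.
The conditioning segment sits to the left of the focus bar, meaning the trigger precedes the segment that changes — progressive assimilation.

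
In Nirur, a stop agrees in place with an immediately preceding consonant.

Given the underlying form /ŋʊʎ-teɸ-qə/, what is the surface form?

/t/ is a voiceless alveolar stop. The preceding trigger /ʎ/ is palatal, so /t/ must become palatal as well.
Changing only its place to palatal gives [c] — the voiceless palatal stop.
At the second juncture, /q/ likewise becomes [p] adjacent to /ɸ/.

[ŋʊʎceɸpə]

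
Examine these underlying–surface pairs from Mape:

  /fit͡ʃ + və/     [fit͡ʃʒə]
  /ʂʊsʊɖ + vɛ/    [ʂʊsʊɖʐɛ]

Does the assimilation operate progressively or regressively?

Underlying /v/ is realised as [ʒ] next to /t͡ʃ/; /t͡ʃ/ itself does not change.
The change labiodental → postalveolar matches the place of the preceding /t͡ʃ/, identifying this as place assimilation.
The same holds elsewhere in the data: /v/ → [ʐ] after /ɖ/ (labiodental → retroflex, matching retroflex) — only place changes, and always toward the preceding segment.
The trigger is the preceding segment, so the direction is progressive (perseverative).

progressive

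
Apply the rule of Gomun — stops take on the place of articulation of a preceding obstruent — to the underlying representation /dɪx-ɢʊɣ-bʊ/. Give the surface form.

[dɪxgʊɣgʊ]

The rule targets /ɢ/ (voiced uvular stop), which sits after the trigger /x/ (velar).
The voiced velar stop is [g], so /ɢ/ → [g].
At the second juncture, /b/ likewise becomes [g] adjacent to /ɣ/.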